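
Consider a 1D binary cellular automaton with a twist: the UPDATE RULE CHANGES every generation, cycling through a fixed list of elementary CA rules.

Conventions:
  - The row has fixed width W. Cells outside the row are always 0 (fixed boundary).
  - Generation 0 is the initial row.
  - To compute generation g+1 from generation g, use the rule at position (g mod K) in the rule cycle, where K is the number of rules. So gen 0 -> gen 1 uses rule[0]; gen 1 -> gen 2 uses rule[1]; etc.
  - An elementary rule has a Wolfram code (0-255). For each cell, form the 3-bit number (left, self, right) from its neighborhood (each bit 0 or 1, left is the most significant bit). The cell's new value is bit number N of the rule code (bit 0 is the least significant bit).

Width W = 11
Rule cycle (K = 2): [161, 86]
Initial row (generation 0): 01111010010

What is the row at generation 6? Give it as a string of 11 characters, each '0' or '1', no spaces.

Gen 0: 01111010010
Gen 1 (rule 161): 00110100000
Gen 2 (rule 86): 01010110000
Gen 3 (rule 161): 00101000111
Gen 4 (rule 86): 01101101001
Gen 5 (rule 161): 00010010000
Gen 6 (rule 86): 00111111000

Answer: 00111111000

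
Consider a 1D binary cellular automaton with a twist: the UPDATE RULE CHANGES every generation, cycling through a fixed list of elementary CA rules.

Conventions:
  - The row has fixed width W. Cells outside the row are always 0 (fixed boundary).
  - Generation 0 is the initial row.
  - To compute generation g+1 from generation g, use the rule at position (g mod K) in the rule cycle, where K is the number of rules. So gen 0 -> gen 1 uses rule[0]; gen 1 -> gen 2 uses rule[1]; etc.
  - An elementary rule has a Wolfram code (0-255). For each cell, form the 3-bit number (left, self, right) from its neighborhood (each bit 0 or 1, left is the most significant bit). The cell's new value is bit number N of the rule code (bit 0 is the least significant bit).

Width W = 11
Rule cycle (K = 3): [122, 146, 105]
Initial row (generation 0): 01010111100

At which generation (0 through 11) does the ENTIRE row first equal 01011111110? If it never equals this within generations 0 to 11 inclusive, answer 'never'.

Gen 0: 01010111100
Gen 1 (rule 122): 10101100110
Gen 2 (rule 146): 00000011001
Gen 3 (rule 105): 11111011000
Gen 4 (rule 122): 10001111100
Gen 5 (rule 146): 01010111010
Gen 6 (rule 105): 00101101100
Gen 7 (rule 122): 01011111110
Gen 8 (rule 146): 10001111101
Gen 9 (rule 105): 00101000110
Gen 10 (rule 122): 01010101111
Gen 11 (rule 146): 10000000110

Answer: 7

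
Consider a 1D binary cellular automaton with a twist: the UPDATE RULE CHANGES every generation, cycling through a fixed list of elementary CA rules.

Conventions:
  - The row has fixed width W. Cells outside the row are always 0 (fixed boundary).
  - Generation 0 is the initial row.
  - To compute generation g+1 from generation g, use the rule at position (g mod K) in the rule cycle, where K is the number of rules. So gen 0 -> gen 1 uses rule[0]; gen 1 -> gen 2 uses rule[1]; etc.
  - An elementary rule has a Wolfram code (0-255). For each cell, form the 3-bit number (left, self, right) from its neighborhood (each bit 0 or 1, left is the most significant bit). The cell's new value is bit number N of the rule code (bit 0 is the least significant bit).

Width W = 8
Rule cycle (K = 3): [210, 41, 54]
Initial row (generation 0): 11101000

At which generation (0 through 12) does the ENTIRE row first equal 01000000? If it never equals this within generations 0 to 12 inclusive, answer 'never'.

Answer: 8

Derivation:
Gen 0: 11101000
Gen 1 (rule 210): 01100100
Gen 2 (rule 41): 01000001
Gen 3 (rule 54): 11100011
Gen 4 (rule 210): 01110101
Gen 5 (rule 41): 01001010
Gen 6 (rule 54): 11111111
Gen 7 (rule 210): 01111111
Gen 8 (rule 41): 01000000
Gen 9 (rule 54): 11100000
Gen 10 (rule 210): 01110000
Gen 11 (rule 41): 01000111
Gen 12 (rule 54): 11101000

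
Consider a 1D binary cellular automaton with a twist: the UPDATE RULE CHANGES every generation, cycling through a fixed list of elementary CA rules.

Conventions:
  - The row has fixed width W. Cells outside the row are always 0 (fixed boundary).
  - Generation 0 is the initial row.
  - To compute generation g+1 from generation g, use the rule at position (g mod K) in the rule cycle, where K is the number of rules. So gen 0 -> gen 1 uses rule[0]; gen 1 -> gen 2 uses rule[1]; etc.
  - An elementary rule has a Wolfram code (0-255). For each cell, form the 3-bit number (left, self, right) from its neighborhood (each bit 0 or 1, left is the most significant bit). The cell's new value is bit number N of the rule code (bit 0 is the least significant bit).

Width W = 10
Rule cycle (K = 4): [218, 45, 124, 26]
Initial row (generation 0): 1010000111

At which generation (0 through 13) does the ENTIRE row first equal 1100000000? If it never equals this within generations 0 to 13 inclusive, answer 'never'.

Gen 0: 1010000111
Gen 1 (rule 218): 0001001111
Gen 2 (rule 45): 1101001000
Gen 3 (rule 124): 1111101100
Gen 4 (rule 26): 1000001010
Gen 5 (rule 218): 0100010001
Gen 6 (rule 45): 0101010101
Gen 7 (rule 124): 0111111111
Gen 8 (rule 26): 1100000000
Gen 9 (rule 218): 1110000000
Gen 10 (rule 45): 1000111111
Gen 11 (rule 124): 1100100001
Gen 12 (rule 26): 1011010010
Gen 13 (rule 218): 0011001101

Answer: 8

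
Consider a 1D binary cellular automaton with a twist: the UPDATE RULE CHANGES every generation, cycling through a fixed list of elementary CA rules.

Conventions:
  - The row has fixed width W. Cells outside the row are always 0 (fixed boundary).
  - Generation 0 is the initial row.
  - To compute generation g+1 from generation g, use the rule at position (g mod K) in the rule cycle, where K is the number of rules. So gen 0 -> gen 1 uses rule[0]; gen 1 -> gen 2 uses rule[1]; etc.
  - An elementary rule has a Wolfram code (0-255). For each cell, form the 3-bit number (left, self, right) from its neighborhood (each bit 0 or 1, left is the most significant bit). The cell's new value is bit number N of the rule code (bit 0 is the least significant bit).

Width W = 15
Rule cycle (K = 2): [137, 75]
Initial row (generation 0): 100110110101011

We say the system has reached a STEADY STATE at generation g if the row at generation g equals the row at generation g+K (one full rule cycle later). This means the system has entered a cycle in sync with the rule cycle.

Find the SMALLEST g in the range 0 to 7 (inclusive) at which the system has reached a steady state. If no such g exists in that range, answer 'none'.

Answer: none

Derivation:
Gen 0: 100110110101011
Gen 1 (rule 137): 000100100000010
Gen 2 (rule 75): 111001001111100
Gen 3 (rule 137): 110000001111001
Gen 4 (rule 75): 110111111001010
Gen 5 (rule 137): 100111110000000
Gen 6 (rule 75): 001100010111111
Gen 7 (rule 137): 101001000111110
Gen 8 (rule 75): 000010011100010
Gen 9 (rule 137): 111000011001000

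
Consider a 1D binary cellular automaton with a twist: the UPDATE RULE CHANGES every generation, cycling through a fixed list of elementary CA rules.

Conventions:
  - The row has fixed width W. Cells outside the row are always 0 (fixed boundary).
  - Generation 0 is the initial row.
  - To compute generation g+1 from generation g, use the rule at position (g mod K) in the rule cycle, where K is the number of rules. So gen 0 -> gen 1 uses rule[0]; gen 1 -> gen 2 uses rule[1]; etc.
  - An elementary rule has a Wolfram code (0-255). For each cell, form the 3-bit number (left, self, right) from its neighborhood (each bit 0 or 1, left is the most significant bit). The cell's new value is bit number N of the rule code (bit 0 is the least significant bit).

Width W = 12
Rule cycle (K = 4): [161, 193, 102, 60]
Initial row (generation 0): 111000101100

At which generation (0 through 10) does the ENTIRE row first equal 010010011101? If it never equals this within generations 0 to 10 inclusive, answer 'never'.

Gen 0: 111000101100
Gen 1 (rule 161): 010010010001
Gen 2 (rule 193): 000000000100
Gen 3 (rule 102): 000000001100
Gen 4 (rule 60): 000000001010
Gen 5 (rule 161): 111111100100
Gen 6 (rule 193): 011111100001
Gen 7 (rule 102): 100000100011
Gen 8 (rule 60): 110000110010
Gen 9 (rule 161): 000110000000
Gen 10 (rule 193): 110010111111

Answer: never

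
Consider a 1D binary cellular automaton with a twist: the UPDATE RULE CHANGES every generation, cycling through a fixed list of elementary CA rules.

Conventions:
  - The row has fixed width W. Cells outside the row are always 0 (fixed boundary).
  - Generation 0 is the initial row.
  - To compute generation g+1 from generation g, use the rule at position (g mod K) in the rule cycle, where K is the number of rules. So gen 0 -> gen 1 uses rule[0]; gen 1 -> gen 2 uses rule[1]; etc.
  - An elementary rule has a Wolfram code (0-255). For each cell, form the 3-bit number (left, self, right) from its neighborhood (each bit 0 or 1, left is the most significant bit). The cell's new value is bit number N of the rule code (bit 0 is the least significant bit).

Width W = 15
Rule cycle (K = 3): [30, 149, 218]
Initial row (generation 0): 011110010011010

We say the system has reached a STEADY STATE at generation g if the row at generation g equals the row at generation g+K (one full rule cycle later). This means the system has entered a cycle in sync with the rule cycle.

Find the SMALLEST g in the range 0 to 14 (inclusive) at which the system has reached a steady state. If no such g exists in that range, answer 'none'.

Gen 0: 011110010011010
Gen 1 (rule 30): 110001111110011
Gen 2 (rule 149): 001100111101000
Gen 3 (rule 218): 011111111100100
Gen 4 (rule 30): 110000000011110
Gen 5 (rule 149): 001111111001101
Gen 6 (rule 218): 011111111111100
Gen 7 (rule 30): 110000000000010
Gen 8 (rule 149): 001111111111011
Gen 9 (rule 218): 011111111111011
Gen 10 (rule 30): 110000000000010
Gen 11 (rule 149): 001111111111011
Gen 12 (rule 218): 011111111111011
Gen 13 (rule 30): 110000000000010
Gen 14 (rule 149): 001111111111011
Gen 15 (rule 218): 011111111111011
Gen 16 (rule 30): 110000000000010
Gen 17 (rule 149): 001111111111011

Answer: 7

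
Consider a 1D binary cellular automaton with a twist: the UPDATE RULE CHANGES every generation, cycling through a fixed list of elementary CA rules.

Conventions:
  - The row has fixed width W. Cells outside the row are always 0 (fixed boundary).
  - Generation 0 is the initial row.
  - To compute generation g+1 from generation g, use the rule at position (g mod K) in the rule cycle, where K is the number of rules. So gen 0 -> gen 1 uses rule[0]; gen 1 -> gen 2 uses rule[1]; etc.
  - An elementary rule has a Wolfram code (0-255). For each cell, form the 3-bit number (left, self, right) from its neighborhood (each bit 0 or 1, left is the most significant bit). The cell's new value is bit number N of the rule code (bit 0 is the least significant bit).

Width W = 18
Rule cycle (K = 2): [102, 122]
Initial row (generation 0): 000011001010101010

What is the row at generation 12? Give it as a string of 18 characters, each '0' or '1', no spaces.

Answer: 000001010100001010

Derivation:
Gen 0: 000011001010101010
Gen 1 (rule 102): 000101011111111110
Gen 2 (rule 122): 001010110000000011
Gen 3 (rule 102): 011111010000000101
Gen 4 (rule 122): 110001101000001010
Gen 5 (rule 102): 010010111000011110
Gen 6 (rule 122): 101101101100110011
Gen 7 (rule 102): 110110110101010101
Gen 8 (rule 122): 111111111010101010
Gen 9 (rule 102): 000000001111111110
Gen 10 (rule 122): 000000011000000011
Gen 11 (rule 102): 000000101000000101
Gen 12 (rule 122): 000001010100001010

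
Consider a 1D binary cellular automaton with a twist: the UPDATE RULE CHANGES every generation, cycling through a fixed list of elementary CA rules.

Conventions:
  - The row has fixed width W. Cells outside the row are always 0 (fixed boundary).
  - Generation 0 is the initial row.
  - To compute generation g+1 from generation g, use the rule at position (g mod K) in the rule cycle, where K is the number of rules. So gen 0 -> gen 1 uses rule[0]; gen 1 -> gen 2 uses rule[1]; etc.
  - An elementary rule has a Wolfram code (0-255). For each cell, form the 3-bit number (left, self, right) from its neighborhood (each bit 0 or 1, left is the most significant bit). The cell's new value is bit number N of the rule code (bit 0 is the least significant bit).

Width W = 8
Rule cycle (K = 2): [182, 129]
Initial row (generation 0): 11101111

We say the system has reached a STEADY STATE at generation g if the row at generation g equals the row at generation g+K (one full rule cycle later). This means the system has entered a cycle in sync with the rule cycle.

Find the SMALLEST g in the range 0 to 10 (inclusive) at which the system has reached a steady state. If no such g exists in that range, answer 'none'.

Answer: none

Derivation:
Gen 0: 11101111
Gen 1 (rule 182): 01010110
Gen 2 (rule 129): 00000000
Gen 3 (rule 182): 00000000
Gen 4 (rule 129): 11111111
Gen 5 (rule 182): 01111110
Gen 6 (rule 129): 00111100
Gen 7 (rule 182): 01011010
Gen 8 (rule 129): 00000000
Gen 9 (rule 182): 00000000
Gen 10 (rule 129): 11111111
Gen 11 (rule 182): 01111110
Gen 12 (rule 129): 00111100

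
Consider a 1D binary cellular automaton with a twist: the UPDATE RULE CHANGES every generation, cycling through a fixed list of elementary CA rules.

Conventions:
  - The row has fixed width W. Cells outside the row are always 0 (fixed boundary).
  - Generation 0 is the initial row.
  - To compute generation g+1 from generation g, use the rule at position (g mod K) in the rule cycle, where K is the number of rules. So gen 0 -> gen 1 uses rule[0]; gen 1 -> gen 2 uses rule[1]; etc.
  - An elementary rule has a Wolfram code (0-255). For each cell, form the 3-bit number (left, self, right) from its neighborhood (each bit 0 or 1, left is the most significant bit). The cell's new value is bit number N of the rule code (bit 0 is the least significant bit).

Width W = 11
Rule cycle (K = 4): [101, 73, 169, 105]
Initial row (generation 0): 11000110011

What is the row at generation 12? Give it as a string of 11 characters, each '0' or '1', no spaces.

Answer: 00101010100

Derivation:
Gen 0: 11000110011
Gen 1 (rule 101): 01010010001
Gen 2 (rule 73): 00000000100
Gen 3 (rule 169): 11111110001
Gen 4 (rule 105): 10000010100
Gen 5 (rule 101): 10111011101
Gen 6 (rule 73): 00101010100
Gen 7 (rule 169): 10010101001
Gen 8 (rule 105): 00001010000
Gen 9 (rule 101): 11101110111
Gen 10 (rule 73): 10101010101
Gen 11 (rule 169): 01010101010
Gen 12 (rule 105): 00101010100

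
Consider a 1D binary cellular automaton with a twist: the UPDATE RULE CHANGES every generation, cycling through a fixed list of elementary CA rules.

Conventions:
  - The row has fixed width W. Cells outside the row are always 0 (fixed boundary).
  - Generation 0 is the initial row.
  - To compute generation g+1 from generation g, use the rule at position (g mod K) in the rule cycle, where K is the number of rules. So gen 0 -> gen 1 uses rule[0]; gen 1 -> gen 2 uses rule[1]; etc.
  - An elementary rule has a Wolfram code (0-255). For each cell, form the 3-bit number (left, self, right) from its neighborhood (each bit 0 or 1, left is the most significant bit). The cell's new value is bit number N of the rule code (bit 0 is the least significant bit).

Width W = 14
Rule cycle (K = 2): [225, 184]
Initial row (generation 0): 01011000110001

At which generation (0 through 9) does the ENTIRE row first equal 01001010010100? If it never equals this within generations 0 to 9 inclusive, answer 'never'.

Gen 0: 01011000110001
Gen 1 (rule 225): 00101010010100
Gen 2 (rule 184): 00010101001010
Gen 3 (rule 225): 11001010000100
Gen 4 (rule 184): 10100101000010
Gen 5 (rule 225): 01000010011000
Gen 6 (rule 184): 00100001010100
Gen 7 (rule 225): 10001100101001
Gen 8 (rule 184): 01001010010100
Gen 9 (rule 225): 00000100001001

Answer: 8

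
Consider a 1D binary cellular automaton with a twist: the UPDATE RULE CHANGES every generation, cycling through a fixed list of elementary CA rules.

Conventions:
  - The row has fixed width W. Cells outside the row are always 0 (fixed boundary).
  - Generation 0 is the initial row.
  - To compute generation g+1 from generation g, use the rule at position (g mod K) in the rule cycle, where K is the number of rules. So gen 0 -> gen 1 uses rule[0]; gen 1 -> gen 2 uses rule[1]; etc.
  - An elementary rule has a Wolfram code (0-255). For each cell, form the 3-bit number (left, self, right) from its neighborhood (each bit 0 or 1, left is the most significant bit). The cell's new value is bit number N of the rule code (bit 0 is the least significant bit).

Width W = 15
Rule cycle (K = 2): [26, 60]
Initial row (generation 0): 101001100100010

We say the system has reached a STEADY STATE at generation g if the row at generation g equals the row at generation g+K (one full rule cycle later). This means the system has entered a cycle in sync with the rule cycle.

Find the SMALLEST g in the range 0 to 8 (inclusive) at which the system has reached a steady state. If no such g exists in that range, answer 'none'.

Gen 0: 101001100100010
Gen 1 (rule 26): 000111011010101
Gen 2 (rule 60): 000100110111111
Gen 3 (rule 26): 001011100100000
Gen 4 (rule 60): 001110010110000
Gen 5 (rule 26): 011001100101000
Gen 6 (rule 60): 010101010111100
Gen 7 (rule 26): 100000000100010
Gen 8 (rule 60): 110000000110011
Gen 9 (rule 26): 101000001101110
Gen 10 (rule 60): 111100001011001

Answer: none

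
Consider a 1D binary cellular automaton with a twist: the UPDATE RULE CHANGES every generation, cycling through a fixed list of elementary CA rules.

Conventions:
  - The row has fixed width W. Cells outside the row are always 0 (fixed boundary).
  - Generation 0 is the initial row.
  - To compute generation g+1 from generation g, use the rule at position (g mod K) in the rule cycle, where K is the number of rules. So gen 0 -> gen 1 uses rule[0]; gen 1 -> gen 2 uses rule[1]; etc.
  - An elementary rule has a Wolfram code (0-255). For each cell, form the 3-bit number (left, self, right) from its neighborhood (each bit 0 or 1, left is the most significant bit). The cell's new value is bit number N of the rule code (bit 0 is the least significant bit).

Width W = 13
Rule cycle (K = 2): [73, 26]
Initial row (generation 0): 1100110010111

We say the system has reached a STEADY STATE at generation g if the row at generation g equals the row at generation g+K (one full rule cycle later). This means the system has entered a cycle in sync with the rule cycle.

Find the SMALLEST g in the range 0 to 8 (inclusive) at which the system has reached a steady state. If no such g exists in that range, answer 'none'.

Gen 0: 1100110010111
Gen 1 (rule 73): 1100110000101
Gen 2 (rule 26): 1011101001000
Gen 3 (rule 73): 0010100000011
Gen 4 (rule 26): 0100010000110
Gen 5 (rule 73): 0001000110110
Gen 6 (rule 26): 0010101100101
Gen 7 (rule 73): 1000001100000
Gen 8 (rule 26): 0100011010000
Gen 9 (rule 73): 0001011000111
Gen 10 (rule 26): 0010010101100

Answer: none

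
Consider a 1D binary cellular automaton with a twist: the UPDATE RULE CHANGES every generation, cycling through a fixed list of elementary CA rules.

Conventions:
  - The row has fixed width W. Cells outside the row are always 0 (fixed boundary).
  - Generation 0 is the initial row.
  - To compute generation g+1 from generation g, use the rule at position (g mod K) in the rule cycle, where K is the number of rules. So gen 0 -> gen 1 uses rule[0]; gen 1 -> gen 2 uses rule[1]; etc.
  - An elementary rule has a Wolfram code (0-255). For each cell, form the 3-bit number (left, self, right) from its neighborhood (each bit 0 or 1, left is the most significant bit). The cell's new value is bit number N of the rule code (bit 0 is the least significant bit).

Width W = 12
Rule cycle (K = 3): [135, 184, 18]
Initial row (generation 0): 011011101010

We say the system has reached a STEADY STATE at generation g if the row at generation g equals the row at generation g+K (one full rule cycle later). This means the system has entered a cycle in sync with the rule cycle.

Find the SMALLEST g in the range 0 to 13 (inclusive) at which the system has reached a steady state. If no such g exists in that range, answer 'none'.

Gen 0: 011011101010
Gen 1 (rule 135): 100001001010
Gen 2 (rule 184): 010000100101
Gen 3 (rule 18): 101001011000
Gen 4 (rule 135): 101011000011
Gen 5 (rule 184): 010110100010
Gen 6 (rule 18): 100000010101
Gen 7 (rule 135): 101111110101
Gen 8 (rule 184): 011111101010
Gen 9 (rule 18): 100000000001
Gen 10 (rule 135): 101111111111
Gen 11 (rule 184): 011111111110
Gen 12 (rule 18): 100000000001
Gen 13 (rule 135): 101111111111
Gen 14 (rule 184): 011111111110
Gen 15 (rule 18): 100000000001
Gen 16 (rule 135): 101111111111

Answer: 9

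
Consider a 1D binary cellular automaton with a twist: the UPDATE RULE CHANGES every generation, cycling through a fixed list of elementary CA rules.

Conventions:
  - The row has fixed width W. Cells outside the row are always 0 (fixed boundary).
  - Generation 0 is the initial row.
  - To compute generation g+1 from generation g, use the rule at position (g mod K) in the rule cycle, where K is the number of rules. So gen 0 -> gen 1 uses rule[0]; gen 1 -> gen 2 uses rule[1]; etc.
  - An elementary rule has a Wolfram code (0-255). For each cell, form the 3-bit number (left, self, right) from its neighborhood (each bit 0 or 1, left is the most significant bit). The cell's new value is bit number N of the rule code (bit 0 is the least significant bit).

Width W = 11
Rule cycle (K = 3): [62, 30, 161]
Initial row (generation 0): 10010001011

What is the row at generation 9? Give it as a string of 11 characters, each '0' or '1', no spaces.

Answer: 00011110001

Derivation:
Gen 0: 10010001011
Gen 1 (rule 62): 11111011110
Gen 2 (rule 30): 10000010001
Gen 3 (rule 161): 00111000100
Gen 4 (rule 62): 01100101110
Gen 5 (rule 30): 11011101001
Gen 6 (rule 161): 00101010000
Gen 7 (rule 62): 01111111000
Gen 8 (rule 30): 11000000100
Gen 9 (rule 161): 00011110001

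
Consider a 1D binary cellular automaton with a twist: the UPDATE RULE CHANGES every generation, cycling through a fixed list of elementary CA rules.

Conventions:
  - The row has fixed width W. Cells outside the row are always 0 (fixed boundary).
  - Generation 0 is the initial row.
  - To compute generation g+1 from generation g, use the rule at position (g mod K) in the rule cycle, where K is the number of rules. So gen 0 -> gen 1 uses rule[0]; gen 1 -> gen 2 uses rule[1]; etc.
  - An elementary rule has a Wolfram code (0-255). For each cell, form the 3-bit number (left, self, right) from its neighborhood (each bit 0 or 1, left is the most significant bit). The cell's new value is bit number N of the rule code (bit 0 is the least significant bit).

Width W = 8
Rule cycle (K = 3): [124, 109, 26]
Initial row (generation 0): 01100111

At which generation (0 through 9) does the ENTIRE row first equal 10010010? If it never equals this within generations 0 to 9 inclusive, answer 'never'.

Answer: 9

Derivation:
Gen 0: 01100111
Gen 1 (rule 124): 01110101
Gen 2 (rule 109): 01011111
Gen 3 (rule 26): 10010000
Gen 4 (rule 124): 11011000
Gen 5 (rule 109): 11111011
Gen 6 (rule 26): 10000010
Gen 7 (rule 124): 11000011
Gen 8 (rule 109): 11011011
Gen 9 (rule 26): 10010010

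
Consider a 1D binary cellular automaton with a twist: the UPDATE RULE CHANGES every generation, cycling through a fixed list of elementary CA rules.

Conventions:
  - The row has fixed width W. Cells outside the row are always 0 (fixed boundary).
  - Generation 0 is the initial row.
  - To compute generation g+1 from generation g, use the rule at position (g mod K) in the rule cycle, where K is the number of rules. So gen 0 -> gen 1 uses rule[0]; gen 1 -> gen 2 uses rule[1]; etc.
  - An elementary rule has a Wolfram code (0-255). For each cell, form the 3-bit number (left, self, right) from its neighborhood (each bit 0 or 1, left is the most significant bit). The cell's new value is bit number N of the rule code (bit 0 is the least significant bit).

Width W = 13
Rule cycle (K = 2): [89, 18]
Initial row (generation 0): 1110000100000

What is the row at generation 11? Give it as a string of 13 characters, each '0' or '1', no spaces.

Gen 0: 1110000100000
Gen 1 (rule 89): 1011110011111
Gen 2 (rule 18): 0000001100000
Gen 3 (rule 89): 1111101111111
Gen 4 (rule 18): 0000000000000
Gen 5 (rule 89): 1111111111111
Gen 6 (rule 18): 0000000000000
Gen 7 (rule 89): 1111111111111
Gen 8 (rule 18): 0000000000000
Gen 9 (rule 89): 1111111111111
Gen 10 (rule 18): 0000000000000
Gen 11 (rule 89): 1111111111111

Answer: 1111111111111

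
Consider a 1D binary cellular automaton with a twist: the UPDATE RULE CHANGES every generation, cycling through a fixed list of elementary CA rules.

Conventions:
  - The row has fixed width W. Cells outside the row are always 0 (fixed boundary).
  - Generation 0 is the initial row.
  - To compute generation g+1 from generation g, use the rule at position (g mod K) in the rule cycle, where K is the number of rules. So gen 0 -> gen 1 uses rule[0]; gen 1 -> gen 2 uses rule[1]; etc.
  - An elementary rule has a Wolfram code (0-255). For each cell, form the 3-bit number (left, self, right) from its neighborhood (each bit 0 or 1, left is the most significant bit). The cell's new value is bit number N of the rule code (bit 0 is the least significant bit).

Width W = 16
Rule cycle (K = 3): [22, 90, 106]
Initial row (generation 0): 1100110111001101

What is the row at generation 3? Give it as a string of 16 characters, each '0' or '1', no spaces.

Answer: 1100100011001100

Derivation:
Gen 0: 1100110111001101
Gen 1 (rule 22): 0011000000110001
Gen 2 (rule 90): 0111100001111010
Gen 3 (rule 106): 1100100011001100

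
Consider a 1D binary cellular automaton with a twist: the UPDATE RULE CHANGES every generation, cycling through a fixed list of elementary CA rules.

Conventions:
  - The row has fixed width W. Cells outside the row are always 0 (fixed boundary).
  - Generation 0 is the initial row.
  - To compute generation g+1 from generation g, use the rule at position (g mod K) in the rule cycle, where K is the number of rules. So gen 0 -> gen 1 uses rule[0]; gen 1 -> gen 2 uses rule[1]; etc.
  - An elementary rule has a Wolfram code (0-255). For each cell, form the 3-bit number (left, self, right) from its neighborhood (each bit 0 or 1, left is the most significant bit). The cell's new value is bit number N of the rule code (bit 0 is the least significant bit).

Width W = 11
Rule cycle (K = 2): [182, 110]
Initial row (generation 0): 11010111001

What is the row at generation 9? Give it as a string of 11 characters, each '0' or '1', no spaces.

Answer: 00100001010

Derivation:
Gen 0: 11010111001
Gen 1 (rule 182): 00111010111
Gen 2 (rule 110): 01101111101
Gen 3 (rule 182): 10010111011
Gen 4 (rule 110): 10111101111
Gen 5 (rule 182): 11011010110
Gen 6 (rule 110): 11111111110
Gen 7 (rule 182): 01111111101
Gen 8 (rule 110): 11000000111
Gen 9 (rule 182): 00100001010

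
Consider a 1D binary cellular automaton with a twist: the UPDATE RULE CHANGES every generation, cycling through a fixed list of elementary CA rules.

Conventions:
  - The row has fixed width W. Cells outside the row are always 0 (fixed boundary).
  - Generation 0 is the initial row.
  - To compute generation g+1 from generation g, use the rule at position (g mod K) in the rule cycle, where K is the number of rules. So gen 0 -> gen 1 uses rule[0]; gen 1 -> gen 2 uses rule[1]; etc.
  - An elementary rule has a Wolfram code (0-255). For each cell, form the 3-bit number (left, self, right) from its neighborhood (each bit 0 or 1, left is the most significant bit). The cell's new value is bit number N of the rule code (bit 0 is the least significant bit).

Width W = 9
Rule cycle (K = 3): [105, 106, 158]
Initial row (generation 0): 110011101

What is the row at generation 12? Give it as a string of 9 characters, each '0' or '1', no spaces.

Answer: 111110111

Derivation:
Gen 0: 110011101
Gen 1 (rule 105): 110010110
Gen 2 (rule 106): 110101110
Gen 3 (rule 158): 100101101
Gen 4 (rule 105): 000011110
Gen 5 (rule 106): 000110010
Gen 6 (rule 158): 001101111
Gen 7 (rule 105): 101111001
Gen 8 (rule 106): 011001010
Gen 9 (rule 158): 110111011
Gen 10 (rule 105): 111101111
Gen 11 (rule 106): 100111001
Gen 12 (rule 158): 111110111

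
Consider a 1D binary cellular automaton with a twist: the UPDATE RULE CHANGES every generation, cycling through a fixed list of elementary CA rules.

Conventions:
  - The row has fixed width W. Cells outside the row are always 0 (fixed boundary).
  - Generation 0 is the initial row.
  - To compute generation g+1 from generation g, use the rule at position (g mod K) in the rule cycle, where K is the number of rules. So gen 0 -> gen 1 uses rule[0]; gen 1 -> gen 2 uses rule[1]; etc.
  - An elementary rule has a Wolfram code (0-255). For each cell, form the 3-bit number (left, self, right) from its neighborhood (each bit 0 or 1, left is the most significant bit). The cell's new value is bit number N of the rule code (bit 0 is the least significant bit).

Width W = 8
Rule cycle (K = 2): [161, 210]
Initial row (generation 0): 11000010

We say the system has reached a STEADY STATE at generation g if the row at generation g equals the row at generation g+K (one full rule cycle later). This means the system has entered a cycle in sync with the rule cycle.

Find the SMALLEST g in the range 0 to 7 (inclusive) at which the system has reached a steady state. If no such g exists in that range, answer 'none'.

Gen 0: 11000010
Gen 1 (rule 161): 00011000
Gen 2 (rule 210): 00101100
Gen 3 (rule 161): 10010001
Gen 4 (rule 210): 01101010
Gen 5 (rule 161): 00010100
Gen 6 (rule 210): 00100010
Gen 7 (rule 161): 10001000
Gen 8 (rule 210): 01010100
Gen 9 (rule 161): 00101001

Answer: none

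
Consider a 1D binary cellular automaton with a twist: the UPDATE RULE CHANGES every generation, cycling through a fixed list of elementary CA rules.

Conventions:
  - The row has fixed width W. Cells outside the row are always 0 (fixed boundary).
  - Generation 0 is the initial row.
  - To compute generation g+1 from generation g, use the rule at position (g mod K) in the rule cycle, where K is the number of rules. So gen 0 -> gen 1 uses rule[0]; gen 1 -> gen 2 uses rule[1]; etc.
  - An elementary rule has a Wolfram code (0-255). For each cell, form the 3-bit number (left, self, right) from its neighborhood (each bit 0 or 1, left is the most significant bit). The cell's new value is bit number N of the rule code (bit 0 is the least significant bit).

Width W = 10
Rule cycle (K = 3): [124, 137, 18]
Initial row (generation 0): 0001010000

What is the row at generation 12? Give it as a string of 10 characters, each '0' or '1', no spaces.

Gen 0: 0001010000
Gen 1 (rule 124): 0001111000
Gen 2 (rule 137): 1101110011
Gen 3 (rule 18): 0000001100
Gen 4 (rule 124): 0000001110
Gen 5 (rule 137): 1111101100
Gen 6 (rule 18): 0000000010
Gen 7 (rule 124): 0000000011
Gen 8 (rule 137): 1111111010
Gen 9 (rule 18): 0000000001
Gen 10 (rule 124): 0000000001
Gen 11 (rule 137): 1111111100
Gen 12 (rule 18): 0000000010

Answer: 0000000010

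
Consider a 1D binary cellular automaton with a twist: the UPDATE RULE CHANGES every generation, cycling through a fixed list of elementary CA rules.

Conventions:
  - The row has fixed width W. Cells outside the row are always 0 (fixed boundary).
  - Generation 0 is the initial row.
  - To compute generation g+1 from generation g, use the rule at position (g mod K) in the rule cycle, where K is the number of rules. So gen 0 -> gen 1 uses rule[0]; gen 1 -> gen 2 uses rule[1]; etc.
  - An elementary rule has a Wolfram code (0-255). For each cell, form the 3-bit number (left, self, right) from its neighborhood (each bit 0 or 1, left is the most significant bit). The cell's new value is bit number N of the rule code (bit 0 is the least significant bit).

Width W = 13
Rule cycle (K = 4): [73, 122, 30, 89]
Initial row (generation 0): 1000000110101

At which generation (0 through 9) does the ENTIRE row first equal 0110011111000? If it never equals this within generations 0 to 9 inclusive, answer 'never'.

Answer: 2

Derivation:
Gen 0: 1000000110101
Gen 1 (rule 73): 0011110110000
Gen 2 (rule 122): 0110011111000
Gen 3 (rule 30): 1101110000100
Gen 4 (rule 89): 1101011110011
Gen 5 (rule 73): 1100010010011
Gen 6 (rule 122): 1110101101111
Gen 7 (rule 30): 1000101001000
Gen 8 (rule 89): 0110000100111
Gen 9 (rule 73): 0110110000101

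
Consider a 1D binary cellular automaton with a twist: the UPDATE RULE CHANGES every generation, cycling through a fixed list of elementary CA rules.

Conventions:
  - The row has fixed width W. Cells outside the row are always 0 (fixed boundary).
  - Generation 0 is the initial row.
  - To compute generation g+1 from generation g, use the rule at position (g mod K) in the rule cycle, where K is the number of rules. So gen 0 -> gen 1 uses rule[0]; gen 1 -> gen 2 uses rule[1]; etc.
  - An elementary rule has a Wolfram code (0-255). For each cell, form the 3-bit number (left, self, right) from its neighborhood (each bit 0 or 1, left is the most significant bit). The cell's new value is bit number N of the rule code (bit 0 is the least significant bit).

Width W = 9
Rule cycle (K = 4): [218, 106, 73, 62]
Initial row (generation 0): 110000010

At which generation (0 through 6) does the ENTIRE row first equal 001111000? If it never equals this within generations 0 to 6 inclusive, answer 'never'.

Gen 0: 110000010
Gen 1 (rule 218): 111000101
Gen 2 (rule 106): 101001010
Gen 3 (rule 73): 000000000
Gen 4 (rule 62): 000000000
Gen 5 (rule 218): 000000000
Gen 6 (rule 106): 000000000

Answer: never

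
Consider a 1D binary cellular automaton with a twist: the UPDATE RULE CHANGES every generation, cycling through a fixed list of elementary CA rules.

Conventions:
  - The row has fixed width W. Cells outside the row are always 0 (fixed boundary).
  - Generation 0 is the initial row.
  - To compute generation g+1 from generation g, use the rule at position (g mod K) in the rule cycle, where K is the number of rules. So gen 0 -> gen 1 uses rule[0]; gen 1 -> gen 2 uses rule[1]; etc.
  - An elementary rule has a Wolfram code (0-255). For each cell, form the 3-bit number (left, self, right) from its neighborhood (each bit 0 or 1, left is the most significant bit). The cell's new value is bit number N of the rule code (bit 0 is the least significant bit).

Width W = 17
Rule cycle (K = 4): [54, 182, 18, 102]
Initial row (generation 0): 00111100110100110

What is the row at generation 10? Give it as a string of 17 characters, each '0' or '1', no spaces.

Gen 0: 00111100110100110
Gen 1 (rule 54): 01000011001111001
Gen 2 (rule 182): 11100100110110111
Gen 3 (rule 18): 00011011000000000
Gen 4 (rule 102): 00101101000000000
Gen 5 (rule 54): 01110011100000000
Gen 6 (rule 182): 10101101010000000
Gen 7 (rule 18): 00000000001000000
Gen 8 (rule 102): 00000000011000000
Gen 9 (rule 54): 00000000100100000
Gen 10 (rule 182): 00000001111110000

Answer: 00000001111110000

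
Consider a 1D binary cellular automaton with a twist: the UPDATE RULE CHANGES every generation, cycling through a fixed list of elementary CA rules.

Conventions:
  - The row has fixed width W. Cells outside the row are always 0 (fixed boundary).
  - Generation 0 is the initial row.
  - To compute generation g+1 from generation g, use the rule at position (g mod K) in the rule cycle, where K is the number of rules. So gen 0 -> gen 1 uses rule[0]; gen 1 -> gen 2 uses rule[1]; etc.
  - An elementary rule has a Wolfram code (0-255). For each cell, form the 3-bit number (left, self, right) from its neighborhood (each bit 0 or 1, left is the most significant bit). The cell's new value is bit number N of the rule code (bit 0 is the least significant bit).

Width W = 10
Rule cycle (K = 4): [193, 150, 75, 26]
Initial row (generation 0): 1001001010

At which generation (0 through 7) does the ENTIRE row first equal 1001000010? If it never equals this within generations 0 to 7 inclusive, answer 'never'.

Answer: 7

Derivation:
Gen 0: 1001001010
Gen 1 (rule 193): 0000000000
Gen 2 (rule 150): 0000000000
Gen 3 (rule 75): 1111111111
Gen 4 (rule 26): 1000000000
Gen 5 (rule 193): 0011111111
Gen 6 (rule 150): 0101111110
Gen 7 (rule 75): 1001000010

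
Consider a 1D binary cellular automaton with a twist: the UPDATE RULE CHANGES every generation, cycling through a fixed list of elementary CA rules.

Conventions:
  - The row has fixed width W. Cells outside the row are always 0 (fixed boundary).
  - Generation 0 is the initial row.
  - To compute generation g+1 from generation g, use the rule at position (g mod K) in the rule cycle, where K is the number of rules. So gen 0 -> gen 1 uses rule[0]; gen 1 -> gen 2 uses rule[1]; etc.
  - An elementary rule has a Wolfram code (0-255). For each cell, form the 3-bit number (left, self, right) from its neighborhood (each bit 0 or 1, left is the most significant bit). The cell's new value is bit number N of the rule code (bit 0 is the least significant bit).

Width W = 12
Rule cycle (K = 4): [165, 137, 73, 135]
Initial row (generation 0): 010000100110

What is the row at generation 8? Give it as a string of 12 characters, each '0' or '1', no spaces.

Answer: 111000101111

Derivation:
Gen 0: 010000100110
Gen 1 (rule 165): 010110100000
Gen 2 (rule 137): 000100001111
Gen 3 (rule 73): 110001101001
Gen 4 (rule 135): 000110001011
Gen 5 (rule 165): 110000101100
Gen 6 (rule 137): 100110001001
Gen 7 (rule 73): 000110100000
Gen 8 (rule 135): 111000101111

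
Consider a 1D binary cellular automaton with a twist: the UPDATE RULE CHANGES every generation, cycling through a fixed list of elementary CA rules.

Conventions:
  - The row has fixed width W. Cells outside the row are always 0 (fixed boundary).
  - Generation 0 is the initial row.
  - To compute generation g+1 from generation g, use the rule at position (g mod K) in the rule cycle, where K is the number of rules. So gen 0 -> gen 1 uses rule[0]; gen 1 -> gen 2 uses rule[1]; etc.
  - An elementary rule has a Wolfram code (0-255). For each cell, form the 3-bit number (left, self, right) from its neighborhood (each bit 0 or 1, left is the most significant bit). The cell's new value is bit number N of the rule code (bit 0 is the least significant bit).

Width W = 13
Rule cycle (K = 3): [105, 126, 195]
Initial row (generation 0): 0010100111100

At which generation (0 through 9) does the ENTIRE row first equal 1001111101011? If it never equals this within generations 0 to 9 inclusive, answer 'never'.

Gen 0: 0010100111100
Gen 1 (rule 105): 1001000100101
Gen 2 (rule 126): 1111101111111
Gen 3 (rule 195): 0111100111111
Gen 4 (rule 105): 0100100100001
Gen 5 (rule 126): 1111111110011
Gen 6 (rule 195): 0111111110101
Gen 7 (rule 105): 0100000011010
Gen 8 (rule 126): 1110000111111
Gen 9 (rule 195): 0110111011111

Answer: never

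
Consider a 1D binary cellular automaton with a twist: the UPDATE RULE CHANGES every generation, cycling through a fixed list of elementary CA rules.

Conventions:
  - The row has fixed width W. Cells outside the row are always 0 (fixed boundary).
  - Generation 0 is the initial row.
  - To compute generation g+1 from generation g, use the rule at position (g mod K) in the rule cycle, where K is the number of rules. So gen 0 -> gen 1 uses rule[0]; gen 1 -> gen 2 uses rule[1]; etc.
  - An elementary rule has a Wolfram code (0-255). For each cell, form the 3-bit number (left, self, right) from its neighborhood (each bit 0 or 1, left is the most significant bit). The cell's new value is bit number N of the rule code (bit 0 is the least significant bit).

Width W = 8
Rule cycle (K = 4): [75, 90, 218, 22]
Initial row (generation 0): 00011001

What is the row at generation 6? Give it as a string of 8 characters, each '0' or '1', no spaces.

Gen 0: 00011001
Gen 1 (rule 75): 11111010
Gen 2 (rule 90): 10001001
Gen 3 (rule 218): 01010110
Gen 4 (rule 22): 11010001
Gen 5 (rule 75): 11000110
Gen 6 (rule 90): 11101111

Answer: 11101111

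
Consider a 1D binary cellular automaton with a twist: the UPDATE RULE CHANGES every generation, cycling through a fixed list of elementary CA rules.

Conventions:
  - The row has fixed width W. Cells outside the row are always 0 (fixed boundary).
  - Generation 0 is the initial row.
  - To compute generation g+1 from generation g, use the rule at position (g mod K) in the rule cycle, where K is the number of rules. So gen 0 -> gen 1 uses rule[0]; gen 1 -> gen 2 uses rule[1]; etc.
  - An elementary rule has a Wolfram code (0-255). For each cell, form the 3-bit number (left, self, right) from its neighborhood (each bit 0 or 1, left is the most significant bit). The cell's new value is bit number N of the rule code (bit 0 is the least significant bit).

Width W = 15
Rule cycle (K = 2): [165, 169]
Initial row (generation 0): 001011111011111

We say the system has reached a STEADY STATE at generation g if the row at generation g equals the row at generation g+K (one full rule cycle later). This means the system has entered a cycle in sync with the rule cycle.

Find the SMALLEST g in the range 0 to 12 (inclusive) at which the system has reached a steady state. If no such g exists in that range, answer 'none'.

Answer: none

Derivation:
Gen 0: 001011111011111
Gen 1 (rule 165): 101101110101110
Gen 2 (rule 169): 011011101011100
Gen 3 (rule 165): 000101011101001
Gen 4 (rule 169): 110010111010000
Gen 5 (rule 165): 000011010110111
Gen 6 (rule 169): 111010101101110
Gen 7 (rule 165): 010111110010100
Gen 8 (rule 169): 001111100001001
Gen 9 (rule 165): 100111001101001
Gen 10 (rule 169): 000110001010000
Gen 11 (rule 165): 110000101110111
Gen 12 (rule 169): 100110011101110
Gen 13 (rule 165): 100000001010100
Gen 14 (rule 169): 001111100101001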